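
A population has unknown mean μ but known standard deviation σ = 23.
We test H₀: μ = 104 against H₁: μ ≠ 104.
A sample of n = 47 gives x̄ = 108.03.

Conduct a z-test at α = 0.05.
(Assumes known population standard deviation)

Answer: z = 1.2012, fail to reject H₀

Derivation:
Standard error: SE = σ/√n = 23/√47 = 3.3549
z-statistic: z = (x̄ - μ₀)/SE = (108.03 - 104)/3.3549 = 1.2012
Critical value: ±1.960
p-value = 0.2297
Decision: fail to reject H₀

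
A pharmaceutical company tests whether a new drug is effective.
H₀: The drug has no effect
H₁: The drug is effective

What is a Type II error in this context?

A Type I error (probability α) occurs when we reject a true H₀.
A Type II error (probability β) occurs when we fail to reject a false H₀.

Answer: Failing to detect the drug's effect when it actually works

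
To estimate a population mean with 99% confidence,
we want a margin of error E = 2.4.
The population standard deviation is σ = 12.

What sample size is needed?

Answer: n = 166

Derivation:
z_0.005 = 2.576
n = (z×σ/E)² = (2.576×12/2.4)²
n = 165.8944
Round up: n = 166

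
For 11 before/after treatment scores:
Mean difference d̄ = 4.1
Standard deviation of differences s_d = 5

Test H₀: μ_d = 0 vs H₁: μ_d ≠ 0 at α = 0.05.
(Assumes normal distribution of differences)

df = n - 1 = 10
SE = s_d/√n = 5/√11 = 1.5076
t = d̄/SE = 4.1/1.5076 = 2.7196
Critical value: t_{0.025,10} = ±2.228
p-value ≈ 0.0216
Decision: reject H₀

Answer: t = 2.7196, reject H₀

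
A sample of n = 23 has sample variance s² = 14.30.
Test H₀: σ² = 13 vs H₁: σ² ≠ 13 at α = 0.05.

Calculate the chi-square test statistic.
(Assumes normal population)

Answer: χ² = 24.2000, fail to reject H₀

Derivation:
df = n - 1 = 22
χ² = (n-1)s²/σ₀² = 22×14.30/13 = 24.2000
Critical values: χ²_{0.975,22} = 10.982, χ²_{0.025,22} = 36.781
Rejection region: χ² < 10.982 or χ² > 36.781
Decision: fail to reject H₀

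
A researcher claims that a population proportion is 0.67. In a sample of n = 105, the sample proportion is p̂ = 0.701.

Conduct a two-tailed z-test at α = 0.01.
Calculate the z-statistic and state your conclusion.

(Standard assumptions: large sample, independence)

H₀: p = 0.67, H₁: p ≠ 0.67
Standard error: SE = √(p₀(1-p₀)/n) = √(0.67×0.33/105) = 0.045888
z-statistic: z = (p̂ - p₀)/SE = (0.701 - 0.67)/0.045888 = 0.6756
Critical value: z_0.005 = ±2.576
p-value = 0.4993
Decision: fail to reject H₀ at α = 0.01

Answer: z = 0.6756, fail to reject H₀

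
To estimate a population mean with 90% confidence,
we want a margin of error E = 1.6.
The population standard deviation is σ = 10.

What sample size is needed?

Answer: n = 106

Derivation:
z_0.05 = 1.645
n = (z×σ/E)² = (1.645×10/1.6)²
n = 105.7041
Round up: n = 106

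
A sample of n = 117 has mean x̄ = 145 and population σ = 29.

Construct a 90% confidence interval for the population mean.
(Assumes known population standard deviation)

Confidence level: 90%, α = 0.1
z_0.05 = 1.645
SE = σ/√n = 29/√117 = 2.6811
Margin of error = 1.645 × 2.6811 = 4.4104
CI: x̄ ± margin = 145 ± 4.4104
CI: (140.5896, 149.4104)

Answer: (140.5896, 149.4104)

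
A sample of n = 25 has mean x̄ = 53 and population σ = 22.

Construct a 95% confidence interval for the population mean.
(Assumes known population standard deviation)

Answer: (44.3760, 61.6240)

Derivation:
Confidence level: 95%, α = 0.05
z_0.025 = 1.960
SE = σ/√n = 22/√25 = 4.4000
Margin of error = 1.960 × 4.4000 = 8.6240
CI: x̄ ± margin = 53 ± 8.6240
CI: (44.3760, 61.6240)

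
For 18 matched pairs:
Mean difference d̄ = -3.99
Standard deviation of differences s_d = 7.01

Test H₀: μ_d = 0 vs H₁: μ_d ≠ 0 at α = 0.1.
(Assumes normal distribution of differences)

Answer: t = -2.4148, reject H₀

Derivation:
df = n - 1 = 17
SE = s_d/√n = 7.01/√18 = 1.6523
t = d̄/SE = -3.99/1.6523 = -2.4148
Critical value: t_{0.05,17} = ±1.740
p-value ≈ 0.0273
Decision: reject H₀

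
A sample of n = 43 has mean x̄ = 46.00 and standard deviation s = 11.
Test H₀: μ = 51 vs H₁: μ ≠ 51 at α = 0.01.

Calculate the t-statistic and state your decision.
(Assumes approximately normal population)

df = n - 1 = 42
SE = s/√n = 11/√43 = 1.6775
t = (x̄ - μ₀)/SE = (46.00 - 51)/1.6775 = -2.9806
Critical value: t_{0.005,42} = ±2.698
p-value ≈ 0.0048
Decision: reject H₀

Answer: t = -2.9806, reject H₀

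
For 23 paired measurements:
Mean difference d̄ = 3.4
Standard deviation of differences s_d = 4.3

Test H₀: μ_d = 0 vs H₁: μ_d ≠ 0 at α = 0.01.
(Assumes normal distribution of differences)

df = n - 1 = 22
SE = s_d/√n = 4.3/√23 = 0.8966
t = d̄/SE = 3.4/0.8966 = 3.7921
Critical value: t_{0.005,22} = ±2.819
p-value ≈ 0.0010
Decision: reject H₀

Answer: t = 3.7921, reject H₀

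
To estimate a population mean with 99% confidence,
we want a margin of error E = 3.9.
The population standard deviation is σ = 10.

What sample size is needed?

Answer: n = 44

Derivation:
z_0.005 = 2.576
n = (z×σ/E)² = (2.576×10/3.9)²
n = 43.6277
Round up: n = 44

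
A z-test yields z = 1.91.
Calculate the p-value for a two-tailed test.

Answer: p-value ≈ 0.0561

Derivation:
For z = 1.91:
p = 2×P(Z > |1.91|) = 2×(1 - Φ(1.91)) = 0.0561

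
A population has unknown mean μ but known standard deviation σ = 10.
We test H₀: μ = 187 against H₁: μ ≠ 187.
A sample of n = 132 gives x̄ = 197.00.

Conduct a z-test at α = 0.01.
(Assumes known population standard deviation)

Standard error: SE = σ/√n = 10/√132 = 0.8704
z-statistic: z = (x̄ - μ₀)/SE = (197.00 - 187)/0.8704 = 11.4890
Critical value: ±2.576
p-value < 0.0001
Decision: reject H₀

Answer: z = 11.4890, reject H₀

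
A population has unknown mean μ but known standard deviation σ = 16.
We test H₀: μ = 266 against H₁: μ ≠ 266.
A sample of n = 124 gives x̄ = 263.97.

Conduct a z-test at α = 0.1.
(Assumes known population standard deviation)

Answer: z = -1.4129, fail to reject H₀

Derivation:
Standard error: SE = σ/√n = 16/√124 = 1.4368
z-statistic: z = (x̄ - μ₀)/SE = (263.97 - 266)/1.4368 = -1.4129
Critical value: ±1.645
p-value = 0.1577
Decision: fail to reject H₀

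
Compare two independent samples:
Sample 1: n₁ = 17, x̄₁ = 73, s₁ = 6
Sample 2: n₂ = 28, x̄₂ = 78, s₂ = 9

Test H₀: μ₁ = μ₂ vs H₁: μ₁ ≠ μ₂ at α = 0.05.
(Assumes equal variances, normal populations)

Answer: t = -2.0286, reject H₀

Derivation:
Pooled variance: s²_p = [16×6² + 27×9²]/(43) = 64.2558
s_p = 8.0160
SE = s_p×√(1/n₁ + 1/n₂) = 8.0160×√(1/17 + 1/28) = 2.4647
t = (x̄₁ - x̄₂)/SE = (73 - 78)/2.4647 = -2.0286
df = 43, t-critical = ±2.017
Decision: reject H₀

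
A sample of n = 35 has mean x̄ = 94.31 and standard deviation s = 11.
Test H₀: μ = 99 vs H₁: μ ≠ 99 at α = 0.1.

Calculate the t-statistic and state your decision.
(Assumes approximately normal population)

df = n - 1 = 34
SE = s/√n = 11/√35 = 1.8593
t = (x̄ - μ₀)/SE = (94.31 - 99)/1.8593 = -2.5225
Critical value: t_{0.05,34} = ±1.691
p-value ≈ 0.0165
Decision: reject H₀

Answer: t = -2.5225, reject H₀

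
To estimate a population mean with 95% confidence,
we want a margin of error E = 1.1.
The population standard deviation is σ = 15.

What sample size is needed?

z_0.025 = 1.960
n = (z×σ/E)² = (1.960×15/1.1)²
n = 714.3471
Round up: n = 715

Answer: n = 715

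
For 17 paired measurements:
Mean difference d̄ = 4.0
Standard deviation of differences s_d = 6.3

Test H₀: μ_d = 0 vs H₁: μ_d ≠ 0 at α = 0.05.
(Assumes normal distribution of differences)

df = n - 1 = 16
SE = s_d/√n = 6.3/√17 = 1.5280
t = d̄/SE = 4.0/1.5280 = 2.6178
Critical value: t_{0.025,16} = ±2.120
p-value ≈ 0.0187
Decision: reject H₀

Answer: t = 2.6178, reject H₀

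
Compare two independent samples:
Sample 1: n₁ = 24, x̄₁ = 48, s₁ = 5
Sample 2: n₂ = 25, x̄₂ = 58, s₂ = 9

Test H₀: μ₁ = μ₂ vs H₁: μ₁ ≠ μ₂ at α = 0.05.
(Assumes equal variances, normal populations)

Answer: t = -4.7799, reject H₀

Derivation:
Pooled variance: s²_p = [23×5² + 24×9²]/(47) = 53.5957
s_p = 7.3209
SE = s_p×√(1/n₁ + 1/n₂) = 7.3209×√(1/24 + 1/25) = 2.0921
t = (x̄₁ - x̄₂)/SE = (48 - 58)/2.0921 = -4.7799
df = 47, t-critical = ±2.012
Decision: reject H₀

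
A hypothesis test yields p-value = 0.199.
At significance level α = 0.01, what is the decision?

Answer: fail to reject H₀

Derivation:
Compare p-value to α:
0.199 ≥ 0.01
Decision: fail to reject H₀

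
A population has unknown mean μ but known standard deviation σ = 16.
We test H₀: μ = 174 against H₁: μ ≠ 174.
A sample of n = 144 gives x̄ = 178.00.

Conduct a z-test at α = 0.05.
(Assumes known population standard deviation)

Standard error: SE = σ/√n = 16/√144 = 1.3333
z-statistic: z = (x̄ - μ₀)/SE = (178.00 - 174)/1.3333 = 3.0001
Critical value: ±1.960
p-value = 0.0027
Decision: reject H₀

Answer: z = 3.0001, reject H₀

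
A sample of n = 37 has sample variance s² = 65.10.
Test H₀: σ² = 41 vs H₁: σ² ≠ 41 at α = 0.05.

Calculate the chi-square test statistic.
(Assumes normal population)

df = n - 1 = 36
χ² = (n-1)s²/σ₀² = 36×65.10/41 = 57.1610
Critical values: χ²_{0.975,36} = 21.336, χ²_{0.025,36} = 54.437
Rejection region: χ² < 21.336 or χ² > 54.437
Decision: reject H₀

Answer: χ² = 57.1610, reject H₀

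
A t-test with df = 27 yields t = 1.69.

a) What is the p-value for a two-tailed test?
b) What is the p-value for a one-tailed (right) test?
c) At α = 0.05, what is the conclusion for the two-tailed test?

Answer: a) 0.1025, b) 0.0513, c) fail to reject H₀

Derivation:
Using t-distribution with df = 27:
a) Two-tailed: p = 2×P(T > 1.69) = 0.1025
b) One-tailed: p = P(T > 1.69) = 0.0513
c) 0.1025 ≥ 0.05, fail to reject H₀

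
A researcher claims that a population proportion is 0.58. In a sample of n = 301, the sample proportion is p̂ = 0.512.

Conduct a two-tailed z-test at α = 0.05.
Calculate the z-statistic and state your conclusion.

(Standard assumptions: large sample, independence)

H₀: p = 0.58, H₁: p ≠ 0.58
Standard error: SE = √(p₀(1-p₀)/n) = √(0.58×0.42/301) = 0.028448
z-statistic: z = (p̂ - p₀)/SE = (0.512 - 0.58)/0.028448 = -2.3903
Critical value: z_0.025 = ±1.960
p-value = 0.0168
Decision: reject H₀ at α = 0.05

Answer: z = -2.3903, reject H₀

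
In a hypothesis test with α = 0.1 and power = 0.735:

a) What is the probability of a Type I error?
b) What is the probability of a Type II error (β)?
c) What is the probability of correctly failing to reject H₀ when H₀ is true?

a) Type I error probability = α = 0.1
b) Power = P(reject H₀ | H₁ true) = 1 - β = 0.735, so Type II error probability = β = 1 - Power = 0.265
c) P(fail to reject H₀ | H₀ true) = 1 - α = 0.9

Answer: a) 0.1, b) 0.265, c) 0.9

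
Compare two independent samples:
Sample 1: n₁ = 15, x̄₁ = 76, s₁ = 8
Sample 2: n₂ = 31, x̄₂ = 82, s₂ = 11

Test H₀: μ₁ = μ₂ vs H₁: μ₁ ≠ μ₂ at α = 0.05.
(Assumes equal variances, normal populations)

Answer: t = -1.8809, fail to reject H₀

Derivation:
Pooled variance: s²_p = [14×8² + 30×11²]/(44) = 102.8636
s_p = 10.1422
SE = s_p×√(1/n₁ + 1/n₂) = 10.1422×√(1/15 + 1/31) = 3.1900
t = (x̄₁ - x̄₂)/SE = (76 - 82)/3.1900 = -1.8809
df = 44, t-critical = ±2.015
Decision: fail to reject H₀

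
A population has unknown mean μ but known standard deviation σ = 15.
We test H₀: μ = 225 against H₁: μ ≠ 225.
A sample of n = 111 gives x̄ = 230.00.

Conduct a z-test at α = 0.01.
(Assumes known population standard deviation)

Standard error: SE = σ/√n = 15/√111 = 1.4237
z-statistic: z = (x̄ - μ₀)/SE = (230.00 - 225)/1.4237 = 3.5120
Critical value: ±2.576
p-value = 0.0004
Decision: reject H₀

Answer: z = 3.5120, reject H₀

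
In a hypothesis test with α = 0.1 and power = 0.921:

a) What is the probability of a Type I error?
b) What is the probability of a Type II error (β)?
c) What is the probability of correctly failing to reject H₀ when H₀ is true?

a) Type I error probability = α = 0.1
b) Power = P(reject H₀ | H₁ true) = 1 - β = 0.921, so Type II error probability = β = 1 - Power = 0.079
c) P(fail to reject H₀ | H₀ true) = 1 - α = 0.9

Answer: a) 0.1, b) 0.079, c) 0.9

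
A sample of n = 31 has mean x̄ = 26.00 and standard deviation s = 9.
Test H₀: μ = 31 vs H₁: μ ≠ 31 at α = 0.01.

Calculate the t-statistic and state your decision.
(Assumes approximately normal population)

df = n - 1 = 30
SE = s/√n = 9/√31 = 1.6164
t = (x̄ - μ₀)/SE = (26.00 - 31)/1.6164 = -3.0933
Critical value: t_{0.005,30} = ±2.750
p-value ≈ 0.0043
Decision: reject H₀

Answer: t = -3.0933, reject H₀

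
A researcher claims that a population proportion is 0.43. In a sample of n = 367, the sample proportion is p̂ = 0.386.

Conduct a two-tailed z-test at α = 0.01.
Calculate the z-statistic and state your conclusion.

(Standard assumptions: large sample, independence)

Answer: z = -1.7026, fail to reject H₀

Derivation:
H₀: p = 0.43, H₁: p ≠ 0.43
Standard error: SE = √(p₀(1-p₀)/n) = √(0.43×0.57/367) = 0.025843
z-statistic: z = (p̂ - p₀)/SE = (0.386 - 0.43)/0.025843 = -1.7026
Critical value: z_0.005 = ±2.576
p-value = 0.0886
Decision: fail to reject H₀ at α = 0.01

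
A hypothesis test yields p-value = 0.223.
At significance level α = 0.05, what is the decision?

Answer: fail to reject H₀

Derivation:
Compare p-value to α:
0.223 ≥ 0.05
Decision: fail to reject H₀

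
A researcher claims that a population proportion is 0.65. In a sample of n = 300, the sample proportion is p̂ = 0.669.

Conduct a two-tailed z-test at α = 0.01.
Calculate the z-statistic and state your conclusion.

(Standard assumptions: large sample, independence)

H₀: p = 0.65, H₁: p ≠ 0.65
Standard error: SE = √(p₀(1-p₀)/n) = √(0.65×0.35/300) = 0.027538
z-statistic: z = (p̂ - p₀)/SE = (0.669 - 0.65)/0.027538 = 0.6900
Critical value: z_0.005 = ±2.576
p-value = 0.4902
Decision: fail to reject H₀ at α = 0.01

Answer: z = 0.6900, fail to reject H₀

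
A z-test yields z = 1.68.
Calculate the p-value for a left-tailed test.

Answer: p-value ≈ 0.9535

Derivation:
For z = 1.68:
p = P(Z < 1.68) = Φ(1.68) = 0.9535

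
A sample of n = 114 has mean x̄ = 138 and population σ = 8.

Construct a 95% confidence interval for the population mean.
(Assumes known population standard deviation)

Answer: (136.5314, 139.4686)

Derivation:
Confidence level: 95%, α = 0.05
z_0.025 = 1.960
SE = σ/√n = 8/√114 = 0.7493
Margin of error = 1.960 × 0.7493 = 1.4686
CI: x̄ ± margin = 138 ± 1.4686
CI: (136.5314, 139.4686)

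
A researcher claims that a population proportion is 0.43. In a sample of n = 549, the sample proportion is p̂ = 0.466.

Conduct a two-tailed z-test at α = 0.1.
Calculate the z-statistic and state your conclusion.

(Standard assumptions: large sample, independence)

Answer: z = 1.7038, reject H₀

Derivation:
H₀: p = 0.43, H₁: p ≠ 0.43
Standard error: SE = √(p₀(1-p₀)/n) = √(0.43×0.57/549) = 0.021129
z-statistic: z = (p̂ - p₀)/SE = (0.466 - 0.43)/0.021129 = 1.7038
Critical value: z_0.05 = ±1.645
p-value = 0.0884
Decision: reject H₀ at α = 0.1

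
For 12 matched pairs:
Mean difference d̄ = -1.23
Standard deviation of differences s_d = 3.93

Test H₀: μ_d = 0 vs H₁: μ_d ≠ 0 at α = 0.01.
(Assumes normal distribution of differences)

Answer: t = -1.0842, fail to reject H₀

Derivation:
df = n - 1 = 11
SE = s_d/√n = 3.93/√12 = 1.1345
t = d̄/SE = -1.23/1.1345 = -1.0842
Critical value: t_{0.005,11} = ±3.106
p-value ≈ 0.3015
Decision: fail to reject H₀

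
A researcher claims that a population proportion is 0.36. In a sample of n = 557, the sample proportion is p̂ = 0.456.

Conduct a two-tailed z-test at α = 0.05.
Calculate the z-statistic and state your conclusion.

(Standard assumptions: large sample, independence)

Answer: z = 4.7202, reject H₀

Derivation:
H₀: p = 0.36, H₁: p ≠ 0.36
Standard error: SE = √(p₀(1-p₀)/n) = √(0.36×0.64/557) = 0.020338
z-statistic: z = (p̂ - p₀)/SE = (0.456 - 0.36)/0.020338 = 4.7202
Critical value: z_0.025 = ±1.960
p-value < 0.0001
Decision: reject H₀ at α = 0.05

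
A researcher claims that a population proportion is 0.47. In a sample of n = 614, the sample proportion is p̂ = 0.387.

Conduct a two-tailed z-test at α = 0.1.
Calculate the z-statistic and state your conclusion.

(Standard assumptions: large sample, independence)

H₀: p = 0.47, H₁: p ≠ 0.47
Standard error: SE = √(p₀(1-p₀)/n) = √(0.47×0.53/614) = 0.020142
z-statistic: z = (p̂ - p₀)/SE = (0.387 - 0.47)/0.020142 = -4.1207
Critical value: z_0.05 = ±1.645
p-value < 0.0001
Decision: reject H₀ at α = 0.1

Answer: z = -4.1207, reject H₀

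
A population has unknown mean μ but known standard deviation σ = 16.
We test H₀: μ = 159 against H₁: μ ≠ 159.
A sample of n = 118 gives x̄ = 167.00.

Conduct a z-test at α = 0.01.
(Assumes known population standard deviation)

Answer: z = 5.4315, reject H₀

Derivation:
Standard error: SE = σ/√n = 16/√118 = 1.4729
z-statistic: z = (x̄ - μ₀)/SE = (167.00 - 159)/1.4729 = 5.4315
Critical value: ±2.576
p-value < 0.0001
Decision: reject H₀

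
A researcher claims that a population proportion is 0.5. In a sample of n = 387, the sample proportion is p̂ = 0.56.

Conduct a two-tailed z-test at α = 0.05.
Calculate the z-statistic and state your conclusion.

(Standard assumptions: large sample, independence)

H₀: p = 0.5, H₁: p ≠ 0.5
Standard error: SE = √(p₀(1-p₀)/n) = √(0.5×0.5/387) = 0.025416
z-statistic: z = (p̂ - p₀)/SE = (0.56 - 0.5)/0.025416 = 2.3607
Critical value: z_0.025 = ±1.960
p-value = 0.0182
Decision: reject H₀ at α = 0.05

Answer: z = 2.3607, reject H₀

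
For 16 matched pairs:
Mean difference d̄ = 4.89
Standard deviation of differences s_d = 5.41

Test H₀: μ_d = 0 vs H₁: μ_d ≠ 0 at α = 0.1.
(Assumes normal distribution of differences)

Answer: t = 3.6155, reject H₀

Derivation:
df = n - 1 = 15
SE = s_d/√n = 5.41/√16 = 1.3525
t = d̄/SE = 4.89/1.3525 = 3.6155
Critical value: t_{0.05,15} = ±1.753
p-value ≈ 0.0025
Decision: reject H₀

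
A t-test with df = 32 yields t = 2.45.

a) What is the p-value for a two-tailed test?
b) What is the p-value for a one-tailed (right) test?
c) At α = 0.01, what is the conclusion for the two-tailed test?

Using t-distribution with df = 32:
a) Two-tailed: p = 2×P(T > 2.45) = 0.0199
b) One-tailed: p = P(T > 2.45) = 0.0100
c) 0.0199 ≥ 0.01, fail to reject H₀

Answer: a) 0.0199, b) 0.0100, c) fail to reject H₀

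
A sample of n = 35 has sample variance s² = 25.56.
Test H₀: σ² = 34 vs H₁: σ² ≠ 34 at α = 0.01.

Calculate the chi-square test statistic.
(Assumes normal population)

Answer: χ² = 25.5600, fail to reject H₀

Derivation:
df = n - 1 = 34
χ² = (n-1)s²/σ₀² = 34×25.56/34 = 25.5600
Critical values: χ²_{0.995,34} = 16.501, χ²_{0.005,34} = 58.964
Rejection region: χ² < 16.501 or χ² > 58.964
Decision: fail to reject H₀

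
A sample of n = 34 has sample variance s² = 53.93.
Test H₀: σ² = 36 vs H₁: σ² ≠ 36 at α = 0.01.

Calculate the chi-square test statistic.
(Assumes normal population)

df = n - 1 = 33
χ² = (n-1)s²/σ₀² = 33×53.93/36 = 49.4358
Critical values: χ²_{0.995,33} = 15.815, χ²_{0.005,33} = 57.648
Rejection region: χ² < 15.815 or χ² > 57.648
Decision: fail to reject H₀

Answer: χ² = 49.4358, fail to reject H₀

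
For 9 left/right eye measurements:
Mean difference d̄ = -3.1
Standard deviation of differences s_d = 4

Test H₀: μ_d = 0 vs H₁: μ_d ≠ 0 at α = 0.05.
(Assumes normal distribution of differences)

Answer: t = -2.3251, reject H₀

Derivation:
df = n - 1 = 8
SE = s_d/√n = 4/√9 = 1.3333
t = d̄/SE = -3.1/1.3333 = -2.3251
Critical value: t_{0.025,8} = ±2.306
p-value ≈ 0.0485
Decision: reject H₀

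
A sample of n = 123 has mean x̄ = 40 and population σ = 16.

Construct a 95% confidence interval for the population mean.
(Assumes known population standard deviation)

Confidence level: 95%, α = 0.05
z_0.025 = 1.960
SE = σ/√n = 16/√123 = 1.4427
Margin of error = 1.960 × 1.4427 = 2.8277
CI: x̄ ± margin = 40 ± 2.8277
CI: (37.1723, 42.8277)

Answer: (37.1723, 42.8277)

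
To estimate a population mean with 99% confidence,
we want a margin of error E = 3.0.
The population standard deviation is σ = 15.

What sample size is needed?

Answer: n = 166

Derivation:
z_0.005 = 2.576
n = (z×σ/E)² = (2.576×15/3.0)²
n = 165.8944
Round up: n = 166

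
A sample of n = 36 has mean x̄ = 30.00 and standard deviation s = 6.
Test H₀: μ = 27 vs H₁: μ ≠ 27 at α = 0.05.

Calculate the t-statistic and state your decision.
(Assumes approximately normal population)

df = n - 1 = 35
SE = s/√n = 6/√36 = 1.0000
t = (x̄ - μ₀)/SE = (30.00 - 27)/1.0000 = 3.0000
Critical value: t_{0.025,35} = ±2.030
p-value ≈ 0.0049
Decision: reject H₀

Answer: t = 3.0000, reject H₀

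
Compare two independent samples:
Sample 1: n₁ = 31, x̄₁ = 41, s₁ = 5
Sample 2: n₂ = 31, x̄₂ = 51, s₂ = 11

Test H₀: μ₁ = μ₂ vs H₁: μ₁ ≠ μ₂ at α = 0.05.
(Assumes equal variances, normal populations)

Answer: t = -4.6079, reject H₀

Derivation:
Pooled variance: s²_p = [30×5² + 30×11²]/(60) = 73.0000
s_p = 8.5440
SE = s_p×√(1/n₁ + 1/n₂) = 8.5440×√(1/31 + 1/31) = 2.1702
t = (x̄₁ - x̄₂)/SE = (41 - 51)/2.1702 = -4.6079
df = 60, t-critical = ±2.000
Decision: reject H₀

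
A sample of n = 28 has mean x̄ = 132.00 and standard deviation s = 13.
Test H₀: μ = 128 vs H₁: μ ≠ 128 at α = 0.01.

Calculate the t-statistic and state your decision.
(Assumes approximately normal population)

df = n - 1 = 27
SE = s/√n = 13/√28 = 2.4568
t = (x̄ - μ₀)/SE = (132.00 - 128)/2.4568 = 1.6281
Critical value: t_{0.005,27} = ±2.771
p-value ≈ 0.1151
Decision: fail to reject H₀

Answer: t = 1.6281, fail to reject H₀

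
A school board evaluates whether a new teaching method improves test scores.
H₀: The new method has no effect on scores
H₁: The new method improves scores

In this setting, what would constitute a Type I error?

Type I error (α): Rejecting H₀ when H₀ is true
Type II error (β): Failing to reject H₀ when H₁ is true

Answer: Concluding the new method improves scores when it actually doesn't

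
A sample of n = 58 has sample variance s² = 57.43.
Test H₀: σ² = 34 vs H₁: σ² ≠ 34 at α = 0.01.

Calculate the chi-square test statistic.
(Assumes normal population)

df = n - 1 = 57
χ² = (n-1)s²/σ₀² = 57×57.43/34 = 96.2797
Critical values: χ²_{0.995,57} = 33.248, χ²_{0.005,57} = 88.236
Rejection region: χ² < 33.248 or χ² > 88.236
Decision: reject H₀

Answer: χ² = 96.2797, reject H₀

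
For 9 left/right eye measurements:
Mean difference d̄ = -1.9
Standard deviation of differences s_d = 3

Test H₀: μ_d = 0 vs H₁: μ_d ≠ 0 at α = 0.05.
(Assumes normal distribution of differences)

df = n - 1 = 8
SE = s_d/√n = 3/√9 = 1.0000
t = d̄/SE = -1.9/1.0000 = -1.9000
Critical value: t_{0.025,8} = ±2.306
p-value ≈ 0.0940
Decision: fail to reject H₀

Answer: t = -1.9000, fail to reject H₀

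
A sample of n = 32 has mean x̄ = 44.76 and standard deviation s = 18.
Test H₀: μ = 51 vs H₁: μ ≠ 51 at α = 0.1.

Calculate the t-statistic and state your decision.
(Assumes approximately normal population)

Answer: t = -1.9610, reject H₀

Derivation:
df = n - 1 = 31
SE = s/√n = 18/√32 = 3.1820
t = (x̄ - μ₀)/SE = (44.76 - 51)/3.1820 = -1.9610
Critical value: t_{0.05,31} = ±1.696
p-value ≈ 0.0589
Decision: reject H₀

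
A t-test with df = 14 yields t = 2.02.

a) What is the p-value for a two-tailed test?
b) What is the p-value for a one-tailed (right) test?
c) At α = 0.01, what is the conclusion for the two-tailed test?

Using t-distribution with df = 14:
a) Two-tailed: p = 2×P(T > 2.02) = 0.0629
b) One-tailed: p = P(T > 2.02) = 0.0315
c) 0.0629 ≥ 0.01, fail to reject H₀

Answer: a) 0.0629, b) 0.0315, c) fail to reject H₀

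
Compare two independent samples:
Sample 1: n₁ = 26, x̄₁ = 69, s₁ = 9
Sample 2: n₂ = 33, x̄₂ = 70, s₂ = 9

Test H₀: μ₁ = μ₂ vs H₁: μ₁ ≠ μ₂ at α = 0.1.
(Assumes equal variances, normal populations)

Pooled variance: s²_p = [25×9² + 32×9²]/(57) = 81.0000
s_p = 9.0000
SE = s_p×√(1/n₁ + 1/n₂) = 9.0000×√(1/26 + 1/33) = 2.3601
t = (x̄₁ - x̄₂)/SE = (69 - 70)/2.3601 = -0.4237
df = 57, t-critical = ±1.672
Decision: fail to reject H₀

Answer: t = -0.4237, fail to reject H₀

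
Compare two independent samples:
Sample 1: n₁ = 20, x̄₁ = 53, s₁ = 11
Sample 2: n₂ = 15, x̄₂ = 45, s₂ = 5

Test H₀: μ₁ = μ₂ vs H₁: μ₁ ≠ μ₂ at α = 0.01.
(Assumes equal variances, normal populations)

Pooled variance: s²_p = [19×11² + 14×5²]/(33) = 80.2727
s_p = 8.9595
SE = s_p×√(1/n₁ + 1/n₂) = 8.9595×√(1/20 + 1/15) = 3.0603
t = (x̄₁ - x̄₂)/SE = (53 - 45)/3.0603 = 2.6141
df = 33, t-critical = ±2.733
Decision: fail to reject H₀

Answer: t = 2.6141, fail to reject H₀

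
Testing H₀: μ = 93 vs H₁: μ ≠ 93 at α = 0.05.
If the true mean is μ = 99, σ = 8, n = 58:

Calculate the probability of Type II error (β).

SE = σ/√n = 8/√58 = 1.0505
Critical values: μ₀ ± z_0.025×SE = 93 ± 1.960×1.0505
Acceptance region: (90.9410, 95.0590)
Under H₁ (μ = 99): z_high = (95.0590 - 99)/1.0505 = -3.7515, z_low = (90.9410 - 99)/1.0505 = -7.6716
β = P(not reject | H₁) = Φ(-3.7515) - Φ(-7.6716) ≈ 0.0001

Answer: β ≈ 0.0001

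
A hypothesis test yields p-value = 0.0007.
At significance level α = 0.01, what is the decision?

Compare p-value to α:
0.0007 < 0.01
Decision: reject H₀

Answer: reject H₀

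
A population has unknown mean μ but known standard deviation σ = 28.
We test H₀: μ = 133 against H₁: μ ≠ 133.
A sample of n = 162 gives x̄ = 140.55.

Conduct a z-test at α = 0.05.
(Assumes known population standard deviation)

Answer: z = 3.4320, reject H₀

Derivation:
Standard error: SE = σ/√n = 28/√162 = 2.1999
z-statistic: z = (x̄ - μ₀)/SE = (140.55 - 133)/2.1999 = 3.4320
Critical value: ±1.960
p-value = 0.0006
Decision: reject H₀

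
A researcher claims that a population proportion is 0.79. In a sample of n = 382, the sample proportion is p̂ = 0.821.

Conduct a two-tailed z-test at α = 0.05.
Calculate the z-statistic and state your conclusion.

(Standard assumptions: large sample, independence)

H₀: p = 0.79, H₁: p ≠ 0.79
Standard error: SE = √(p₀(1-p₀)/n) = √(0.79×0.21/382) = 0.020840
z-statistic: z = (p̂ - p₀)/SE = (0.821 - 0.79)/0.020840 = 1.4875
Critical value: z_0.025 = ±1.960
p-value = 0.1369
Decision: fail to reject H₀ at α = 0.05

Answer: z = 1.4875, fail to reject H₀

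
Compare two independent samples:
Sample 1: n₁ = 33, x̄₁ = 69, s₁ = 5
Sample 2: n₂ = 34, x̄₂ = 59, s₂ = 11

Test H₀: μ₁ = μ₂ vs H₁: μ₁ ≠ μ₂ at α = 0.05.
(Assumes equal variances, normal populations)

Pooled variance: s²_p = [32×5² + 33×11²]/(65) = 73.7385
s_p = 8.5871
SE = s_p×√(1/n₁ + 1/n₂) = 8.5871×√(1/33 + 1/34) = 2.0984
t = (x̄₁ - x̄₂)/SE = (69 - 59)/2.0984 = 4.7655
df = 65, t-critical = ±1.997
Decision: reject H₀

Answer: t = 4.7655, reject H₀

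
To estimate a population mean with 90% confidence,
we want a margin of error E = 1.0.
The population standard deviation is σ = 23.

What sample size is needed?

Answer: n = 1432

Derivation:
z_0.05 = 1.645
n = (z×σ/E)² = (1.645×23/1.0)²
n = 1431.4872
Round up: n = 1432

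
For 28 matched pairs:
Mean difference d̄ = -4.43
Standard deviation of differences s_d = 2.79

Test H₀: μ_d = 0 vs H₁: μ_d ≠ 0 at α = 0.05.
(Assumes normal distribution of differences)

df = n - 1 = 27
SE = s_d/√n = 2.79/√28 = 0.5273
t = d̄/SE = -4.43/0.5273 = -8.4013
Critical value: t_{0.025,27} = ±2.052
p-value < 0.0001
Decision: reject H₀

Answer: t = -8.4013, reject H₀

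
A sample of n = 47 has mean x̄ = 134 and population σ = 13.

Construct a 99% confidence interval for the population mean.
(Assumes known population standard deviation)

Answer: (129.1154, 138.8846)

Derivation:
Confidence level: 99%, α = 0.01
z_0.005 = 2.576
SE = σ/√n = 13/√47 = 1.8962
Margin of error = 2.576 × 1.8962 = 4.8846
CI: x̄ ± margin = 134 ± 4.8846
CI: (129.1154, 138.8846)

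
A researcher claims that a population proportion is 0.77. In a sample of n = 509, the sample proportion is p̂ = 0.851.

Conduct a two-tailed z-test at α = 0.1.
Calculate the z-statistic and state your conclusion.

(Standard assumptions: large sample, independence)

Answer: z = 4.3425, reject H₀

Derivation:
H₀: p = 0.77, H₁: p ≠ 0.77
Standard error: SE = √(p₀(1-p₀)/n) = √(0.77×0.23/509) = 0.018653
z-statistic: z = (p̂ - p₀)/SE = (0.851 - 0.77)/0.018653 = 4.3425
Critical value: z_0.05 = ±1.645
p-value < 0.0001
Decision: reject H₀ at α = 0.1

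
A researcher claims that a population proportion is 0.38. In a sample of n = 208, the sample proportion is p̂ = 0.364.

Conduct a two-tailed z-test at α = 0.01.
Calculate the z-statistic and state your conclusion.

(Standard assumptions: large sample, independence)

Answer: z = -0.4754, fail to reject H₀

Derivation:
H₀: p = 0.38, H₁: p ≠ 0.38
Standard error: SE = √(p₀(1-p₀)/n) = √(0.38×0.62/208) = 0.033655
z-statistic: z = (p̂ - p₀)/SE = (0.364 - 0.38)/0.033655 = -0.4754
Critical value: z_0.005 = ±2.576
p-value = 0.6345
Decision: fail to reject H₀ at α = 0.01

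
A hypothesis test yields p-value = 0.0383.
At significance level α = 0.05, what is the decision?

Answer: reject H₀

Derivation:
Compare p-value to α:
0.0383 < 0.05
Decision: reject H₀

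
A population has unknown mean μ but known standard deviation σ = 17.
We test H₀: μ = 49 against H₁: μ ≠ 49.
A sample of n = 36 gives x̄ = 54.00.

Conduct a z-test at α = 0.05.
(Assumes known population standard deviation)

Answer: z = 1.7647, fail to reject H₀

Derivation:
Standard error: SE = σ/√n = 17/√36 = 2.8333
z-statistic: z = (x̄ - μ₀)/SE = (54.00 - 49)/2.8333 = 1.7647
Critical value: ±1.960
p-value = 0.0776
Decision: fail to reject H₀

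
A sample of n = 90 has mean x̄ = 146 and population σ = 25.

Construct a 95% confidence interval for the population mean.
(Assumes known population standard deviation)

Answer: (140.8350, 151.1650)

Derivation:
Confidence level: 95%, α = 0.05
z_0.025 = 1.960
SE = σ/√n = 25/√90 = 2.6352
Margin of error = 1.960 × 2.6352 = 5.1650
CI: x̄ ± margin = 146 ± 5.1650
CI: (140.8350, 151.1650)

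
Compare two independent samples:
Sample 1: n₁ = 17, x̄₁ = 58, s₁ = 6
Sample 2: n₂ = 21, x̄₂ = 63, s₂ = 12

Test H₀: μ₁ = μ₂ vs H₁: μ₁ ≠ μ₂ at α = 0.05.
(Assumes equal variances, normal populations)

Answer: t = -1.5641, fail to reject H₀

Derivation:
Pooled variance: s²_p = [16×6² + 20×12²]/(36) = 96.0000
s_p = 9.7980
SE = s_p×√(1/n₁ + 1/n₂) = 9.7980×√(1/17 + 1/21) = 3.1967
t = (x̄₁ - x̄₂)/SE = (58 - 63)/3.1967 = -1.5641
df = 36, t-critical = ±2.028
Decision: fail to reject H₀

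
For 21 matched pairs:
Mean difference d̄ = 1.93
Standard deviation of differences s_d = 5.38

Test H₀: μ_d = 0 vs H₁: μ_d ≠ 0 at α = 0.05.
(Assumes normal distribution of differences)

df = n - 1 = 20
SE = s_d/√n = 5.38/√21 = 1.1740
t = d̄/SE = 1.93/1.1740 = 1.6440
Critical value: t_{0.025,20} = ±2.086
p-value ≈ 0.1158
Decision: fail to reject H₀

Answer: t = 1.6440, fail to reject H₀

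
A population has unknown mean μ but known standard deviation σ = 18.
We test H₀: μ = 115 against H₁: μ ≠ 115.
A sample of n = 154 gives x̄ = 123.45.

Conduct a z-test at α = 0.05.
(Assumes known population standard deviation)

Standard error: SE = σ/√n = 18/√154 = 1.4505
z-statistic: z = (x̄ - μ₀)/SE = (123.45 - 115)/1.4505 = 5.8256
Critical value: ±1.960
p-value < 0.0001
Decision: reject H₀

Answer: z = 5.8256, reject H₀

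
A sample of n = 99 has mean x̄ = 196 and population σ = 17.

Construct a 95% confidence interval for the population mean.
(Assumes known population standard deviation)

Confidence level: 95%, α = 0.05
z_0.025 = 1.960
SE = σ/√n = 17/√99 = 1.7086
Margin of error = 1.960 × 1.7086 = 3.3489
CI: x̄ ± margin = 196 ± 3.3489
CI: (192.6511, 199.3489)

Answer: (192.6511, 199.3489)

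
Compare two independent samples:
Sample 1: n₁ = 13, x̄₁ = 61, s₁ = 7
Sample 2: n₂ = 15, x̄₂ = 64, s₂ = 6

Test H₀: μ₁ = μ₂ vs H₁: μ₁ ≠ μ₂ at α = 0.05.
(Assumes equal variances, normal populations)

Answer: t = -1.2216, fail to reject H₀

Derivation:
Pooled variance: s²_p = [12×7² + 14×6²]/(26) = 42.0000
s_p = 6.4807
SE = s_p×√(1/n₁ + 1/n₂) = 6.4807×√(1/13 + 1/15) = 2.4557
t = (x̄₁ - x̄₂)/SE = (61 - 64)/2.4557 = -1.2216
df = 26, t-critical = ±2.056
Decision: fail to reject H₀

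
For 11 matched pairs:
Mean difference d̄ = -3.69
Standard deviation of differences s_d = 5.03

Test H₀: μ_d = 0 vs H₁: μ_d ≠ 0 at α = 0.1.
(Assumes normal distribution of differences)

df = n - 1 = 10
SE = s_d/√n = 5.03/√11 = 1.5166
t = d̄/SE = -3.69/1.5166 = -2.4331
Critical value: t_{0.05,10} = ±1.812
p-value ≈ 0.0353
Decision: reject H₀

Answer: t = -2.4331, reject H₀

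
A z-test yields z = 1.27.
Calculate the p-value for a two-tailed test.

Answer: p-value ≈ 0.2041

Derivation:
For z = 1.27:
p = 2×P(Z > |1.27|) = 2×(1 - Φ(1.27)) = 0.2041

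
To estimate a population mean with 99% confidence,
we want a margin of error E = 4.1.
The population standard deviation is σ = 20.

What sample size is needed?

Answer: n = 158

Derivation:
z_0.005 = 2.576
n = (z×σ/E)² = (2.576×20/4.1)²
n = 157.9007
Round up: n = 158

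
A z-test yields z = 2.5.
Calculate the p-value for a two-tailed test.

Answer: p-value ≈ 0.0124

Derivation:
For z = 2.5:
p = 2×P(Z > |2.5|) = 2×(1 - Φ(2.5)) = 0.0124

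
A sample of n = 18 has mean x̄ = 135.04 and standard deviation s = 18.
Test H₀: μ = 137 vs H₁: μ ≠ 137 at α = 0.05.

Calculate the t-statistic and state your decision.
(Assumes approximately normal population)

df = n - 1 = 17
SE = s/√n = 18/√18 = 4.2426
t = (x̄ - μ₀)/SE = (135.04 - 137)/4.2426 = -0.4620
Critical value: t_{0.025,17} = ±2.110
p-value ≈ 0.6499
Decision: fail to reject H₀

Answer: t = -0.4620, fail to reject H₀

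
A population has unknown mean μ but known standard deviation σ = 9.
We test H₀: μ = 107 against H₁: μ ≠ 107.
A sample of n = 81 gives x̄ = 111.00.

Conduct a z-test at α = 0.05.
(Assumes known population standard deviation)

Answer: z = 4.0000, reject H₀

Derivation:
Standard error: SE = σ/√n = 9/√81 = 1.0000
z-statistic: z = (x̄ - μ₀)/SE = (111.00 - 107)/1.0000 = 4.0000
Critical value: ±1.960
p-value = 0.0001
Decision: reject H₀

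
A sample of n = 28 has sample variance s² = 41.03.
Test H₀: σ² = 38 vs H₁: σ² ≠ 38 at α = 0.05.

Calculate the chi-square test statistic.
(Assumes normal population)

df = n - 1 = 27
χ² = (n-1)s²/σ₀² = 27×41.03/38 = 29.1529
Critical values: χ²_{0.975,27} = 14.573, χ²_{0.025,27} = 43.195
Rejection region: χ² < 14.573 or χ² > 43.195
Decision: fail to reject H₀

Answer: χ² = 29.1529, fail to reject H₀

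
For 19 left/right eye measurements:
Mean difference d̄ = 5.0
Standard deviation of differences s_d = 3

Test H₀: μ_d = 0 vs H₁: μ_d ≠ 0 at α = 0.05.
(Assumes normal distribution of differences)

df = n - 1 = 18
SE = s_d/√n = 3/√19 = 0.6882
t = d̄/SE = 5.0/0.6882 = 7.2653
Critical value: t_{0.025,18} = ±2.101
p-value < 0.0001
Decision: reject H₀

Answer: t = 7.2653, reject H₀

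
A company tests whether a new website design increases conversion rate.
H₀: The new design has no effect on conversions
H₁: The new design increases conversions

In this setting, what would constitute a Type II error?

Type I error: rejecting H₀ when it is actually true (false positive).
Type II error: failing to reject H₀ when H₁ is actually true (false negative).

Answer: Keeping the old design when the new one would have increased conversions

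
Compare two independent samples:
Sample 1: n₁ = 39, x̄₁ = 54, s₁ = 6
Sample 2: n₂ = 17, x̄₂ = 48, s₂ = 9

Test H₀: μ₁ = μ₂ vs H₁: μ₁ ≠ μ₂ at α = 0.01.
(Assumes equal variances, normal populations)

Pooled variance: s²_p = [38×6² + 16×9²]/(54) = 49.3333
s_p = 7.0238
SE = s_p×√(1/n₁ + 1/n₂) = 7.0238×√(1/39 + 1/17) = 2.0413
t = (x̄₁ - x̄₂)/SE = (54 - 48)/2.0413 = 2.9393
df = 54, t-critical = ±2.670
Decision: reject H₀

Answer: t = 2.9393, reject H₀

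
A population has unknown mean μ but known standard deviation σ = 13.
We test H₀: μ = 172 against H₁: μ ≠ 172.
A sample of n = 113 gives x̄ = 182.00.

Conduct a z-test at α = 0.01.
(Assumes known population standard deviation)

Standard error: SE = σ/√n = 13/√113 = 1.2229
z-statistic: z = (x̄ - μ₀)/SE = (182.00 - 172)/1.2229 = 8.1773
Critical value: ±2.576
p-value < 0.0001
Decision: reject H₀

Answer: z = 8.1773, reject H₀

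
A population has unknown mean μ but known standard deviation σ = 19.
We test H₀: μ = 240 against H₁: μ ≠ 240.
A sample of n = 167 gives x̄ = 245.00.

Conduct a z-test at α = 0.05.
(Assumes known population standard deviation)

Standard error: SE = σ/√n = 19/√167 = 1.4703
z-statistic: z = (x̄ - μ₀)/SE = (245.00 - 240)/1.4703 = 3.4007
Critical value: ±1.960
p-value = 0.0007
Decision: reject H₀

Answer: z = 3.4007, reject H₀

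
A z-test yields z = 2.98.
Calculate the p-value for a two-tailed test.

Answer: p-value ≈ 0.0029

Derivation:
For z = 2.98:
p = 2×P(Z > |2.98|) = 2×(1 - Φ(2.98)) = 0.0029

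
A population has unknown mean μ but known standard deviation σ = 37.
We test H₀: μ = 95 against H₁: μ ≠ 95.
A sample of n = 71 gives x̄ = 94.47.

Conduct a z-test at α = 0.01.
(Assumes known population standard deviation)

Standard error: SE = σ/√n = 37/√71 = 4.3911
z-statistic: z = (x̄ - μ₀)/SE = (94.47 - 95)/4.3911 = -0.1207
Critical value: ±2.576
p-value = 0.9039
Decision: fail to reject H₀

Answer: z = -0.1207, fail to reject H₀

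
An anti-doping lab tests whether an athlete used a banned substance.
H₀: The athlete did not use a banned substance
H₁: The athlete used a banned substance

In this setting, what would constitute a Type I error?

Answer: Falsely accusing a clean athlete of doping

Derivation:
Type I error: rejecting H₀ when it is actually true (false positive).
Type II error: failing to reject H₀ when H₁ is actually true (false negative).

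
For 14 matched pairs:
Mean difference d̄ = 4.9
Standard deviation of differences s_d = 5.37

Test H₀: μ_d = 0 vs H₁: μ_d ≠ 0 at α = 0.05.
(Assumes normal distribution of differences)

Answer: t = 3.4142, reject H₀

Derivation:
df = n - 1 = 13
SE = s_d/√n = 5.37/√14 = 1.4352
t = d̄/SE = 4.9/1.4352 = 3.4142
Critical value: t_{0.025,13} = ±2.160
p-value ≈ 0.0046
Decision: reject H₀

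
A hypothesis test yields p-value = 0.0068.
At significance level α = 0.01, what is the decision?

Answer: reject H₀

Derivation:
Compare p-value to α:
0.0068 < 0.01
Decision: reject H₀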